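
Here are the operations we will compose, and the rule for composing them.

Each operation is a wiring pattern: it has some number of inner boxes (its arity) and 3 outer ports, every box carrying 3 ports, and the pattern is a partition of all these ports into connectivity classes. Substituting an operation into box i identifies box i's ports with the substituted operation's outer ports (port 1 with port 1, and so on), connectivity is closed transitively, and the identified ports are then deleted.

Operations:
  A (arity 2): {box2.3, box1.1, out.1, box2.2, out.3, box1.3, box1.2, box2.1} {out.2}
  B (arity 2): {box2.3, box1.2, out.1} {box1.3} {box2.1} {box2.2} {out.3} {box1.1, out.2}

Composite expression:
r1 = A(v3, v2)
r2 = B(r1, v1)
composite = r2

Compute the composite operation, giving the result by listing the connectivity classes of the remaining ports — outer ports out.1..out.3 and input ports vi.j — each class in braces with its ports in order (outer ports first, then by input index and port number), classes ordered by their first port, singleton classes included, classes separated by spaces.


{out.1, v1.3} {out.2, v2.1, v2.2, v2.3, v3.1, v3.2, v3.3} {out.3} {v1.1} {v1.2}

After gluing at B, chains via deleted ports link the v-ports.
A over (v3, v2) gives {out.1, out.3, v2.1, v2.2, v2.3, v3.1, v3.2, v3.3} {out.2}, out.j being that stage's outer ports
B over (v3, v2, v1) gives {out.1, v1.3} {out.2, v2.1, v2.2, v2.3, v3.1, v3.2, v3.3} {out.3} {v1.1} {v1.2}, out.j being that stage's outer ports


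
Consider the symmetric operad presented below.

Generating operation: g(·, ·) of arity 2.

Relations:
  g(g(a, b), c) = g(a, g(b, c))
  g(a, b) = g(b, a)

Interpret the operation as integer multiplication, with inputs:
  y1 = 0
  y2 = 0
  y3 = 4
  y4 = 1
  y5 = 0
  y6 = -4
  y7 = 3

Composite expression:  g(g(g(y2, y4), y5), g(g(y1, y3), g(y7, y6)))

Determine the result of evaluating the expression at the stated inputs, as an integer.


0

g(y2, y4) = 0
g(g(y2, y4), y5) = 0
g(y1, y3) = 0
g(y7, y6) = -12
g(g(y1, y3), g(y7, y6)) = 0
g(g(g(y2, y4), y5), g(g(y1, y3), g(y7, y6))) = 0


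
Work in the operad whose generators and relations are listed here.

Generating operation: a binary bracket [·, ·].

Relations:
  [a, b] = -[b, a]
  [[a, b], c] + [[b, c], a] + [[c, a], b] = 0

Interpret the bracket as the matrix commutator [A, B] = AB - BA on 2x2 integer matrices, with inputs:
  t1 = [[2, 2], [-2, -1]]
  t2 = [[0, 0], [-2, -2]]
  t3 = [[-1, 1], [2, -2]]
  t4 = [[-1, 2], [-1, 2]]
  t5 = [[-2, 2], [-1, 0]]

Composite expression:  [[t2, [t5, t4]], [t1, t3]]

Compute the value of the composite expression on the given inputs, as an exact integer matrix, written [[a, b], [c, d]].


[[-30, -40], [40, 30]]

[t5, t4] = [[0, 2], [1, 0]]
[t2, [t5, t4]] = [[4, 4], [-2, -4]]
[t1, t3] = [[6, 1], [-8, -6]]
[[t2, [t5, t4]], [t1, t3]] = [[-30, -40], [40, 30]]


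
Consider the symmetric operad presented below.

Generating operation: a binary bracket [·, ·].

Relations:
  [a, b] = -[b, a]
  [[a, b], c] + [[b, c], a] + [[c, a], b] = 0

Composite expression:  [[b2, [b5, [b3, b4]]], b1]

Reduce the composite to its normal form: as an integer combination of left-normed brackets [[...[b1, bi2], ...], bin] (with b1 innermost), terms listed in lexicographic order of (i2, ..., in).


[[[[b1, b2], b3], b4], b5] - [[[[b1, b2], b4], b3], b5] - [[[[b1, b2], b5], b3], b4] + [[[[b1, b2], b5], b4], b3] - [[[[b1, b3], b4], b5], b2] + [[[[b1, b4], b3], b5], b2] + [[[[b1, b5], b3], b4], b2] - [[[[b1, b5], b4], b3], b2]


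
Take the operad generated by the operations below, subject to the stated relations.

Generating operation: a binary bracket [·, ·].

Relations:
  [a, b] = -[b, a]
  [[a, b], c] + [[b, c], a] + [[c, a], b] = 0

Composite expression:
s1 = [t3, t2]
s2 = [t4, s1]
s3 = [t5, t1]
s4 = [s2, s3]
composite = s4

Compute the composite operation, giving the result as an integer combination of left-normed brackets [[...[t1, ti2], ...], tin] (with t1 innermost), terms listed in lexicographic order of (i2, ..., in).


Expand each bracket as ab - ba; the t1-initial words give the coefficients.
Composite bracket: [[t4, [t3, t2]], [t5, t1]]
Each bracket splits as ab - ba, giving 16 signed words (2^4 = 16).
Words beginning with t1 determine it all:
  sign of t1t5t2t3t4 is +1, so it contributes +[[[[t1, t5], t2], t3], t4]
  sign of t1t5t3t2t4 is -1, so it contributes -[[[[t1, t5], t3], t2], t4]
  sign of t1t5t4t2t3 is -1, so it contributes -[[[[t1, t5], t4], t2], t3]
  sign of t1t5t4t3t2 is +1, so it contributes +[[[[t1, t5], t4], t3], t2]

[[[[t1, t5], t2], t3], t4] - [[[[t1, t5], t3], t2], t4] - [[[[t1, t5], t4], t2], t3] + [[[[t1, t5], t4], t3], t2]


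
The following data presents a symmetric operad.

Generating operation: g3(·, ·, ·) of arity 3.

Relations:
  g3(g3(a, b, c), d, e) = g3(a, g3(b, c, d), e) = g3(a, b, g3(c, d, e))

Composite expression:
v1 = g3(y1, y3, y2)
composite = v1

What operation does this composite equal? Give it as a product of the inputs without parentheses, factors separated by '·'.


y1 · y3 · y2

Associativity of g3 dissolves the nesting; only the y-input order survives.
g3(y1, y3, y2) collapses to y1 · y3 · y2


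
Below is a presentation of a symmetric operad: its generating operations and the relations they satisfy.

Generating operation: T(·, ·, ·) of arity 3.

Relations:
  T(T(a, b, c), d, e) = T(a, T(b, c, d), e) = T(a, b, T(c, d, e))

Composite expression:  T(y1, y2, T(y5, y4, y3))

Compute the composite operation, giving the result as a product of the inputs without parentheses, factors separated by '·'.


y1 · y2 · y5 · y4 · y3

Every regrouping of T is equal, so read the y-inputs in written order.
T(y5, y4, y3) collapses to y5 · y4 · y3
T(y1, y2, T(y5, y4, y3)) collapses to y1 · y2 · y5 · y4 · y3


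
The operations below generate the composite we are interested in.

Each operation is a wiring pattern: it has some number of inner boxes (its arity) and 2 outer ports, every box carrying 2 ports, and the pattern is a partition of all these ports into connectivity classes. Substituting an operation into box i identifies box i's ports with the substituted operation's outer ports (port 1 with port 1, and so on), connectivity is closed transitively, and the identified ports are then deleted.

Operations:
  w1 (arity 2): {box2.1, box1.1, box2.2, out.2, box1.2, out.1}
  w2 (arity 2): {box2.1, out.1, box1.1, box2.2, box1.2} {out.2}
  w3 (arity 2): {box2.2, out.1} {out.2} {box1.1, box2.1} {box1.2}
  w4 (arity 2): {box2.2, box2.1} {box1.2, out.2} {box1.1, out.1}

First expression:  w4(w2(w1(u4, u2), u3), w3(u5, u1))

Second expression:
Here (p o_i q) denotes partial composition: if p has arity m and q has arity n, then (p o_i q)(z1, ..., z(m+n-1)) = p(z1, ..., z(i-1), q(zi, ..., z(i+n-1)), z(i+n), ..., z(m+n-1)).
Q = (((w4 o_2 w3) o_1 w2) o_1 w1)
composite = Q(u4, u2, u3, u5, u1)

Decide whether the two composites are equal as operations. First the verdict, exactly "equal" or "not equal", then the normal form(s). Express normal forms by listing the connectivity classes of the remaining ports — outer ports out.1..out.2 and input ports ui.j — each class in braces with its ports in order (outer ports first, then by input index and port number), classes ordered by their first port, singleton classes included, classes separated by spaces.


Reducing the first expression gives {out.1, u2.1, u2.2, u3.1, u3.2, u4.1, u4.2} {out.2} {u1.1, u5.1} {u1.2} {u5.2}
Reducing the second expression gives {out.1, u2.1, u2.2, u3.1, u3.2, u4.1, u4.2} {out.2} {u1.1, u5.1} {u1.2} {u5.2}
The normal forms match — equal.

equal; both compose to {out.1, u2.1, u2.2, u3.1, u3.2, u4.1, u4.2} {out.2} {u1.1, u5.1} {u1.2} {u5.2}


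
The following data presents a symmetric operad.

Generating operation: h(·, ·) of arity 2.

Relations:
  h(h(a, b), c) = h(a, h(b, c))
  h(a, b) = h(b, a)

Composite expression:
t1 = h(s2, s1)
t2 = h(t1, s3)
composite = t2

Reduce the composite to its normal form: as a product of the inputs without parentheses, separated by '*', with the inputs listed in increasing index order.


s1 * s2 * s3

With h associative and commutative, the s-input set is all that matters.
h(s2, s1) spells out as s2 * s1
h(h(s2, s1), s3) spells out as s2 * s1 * s3
putting the inputs in ascending order: s1 * s2 * s3


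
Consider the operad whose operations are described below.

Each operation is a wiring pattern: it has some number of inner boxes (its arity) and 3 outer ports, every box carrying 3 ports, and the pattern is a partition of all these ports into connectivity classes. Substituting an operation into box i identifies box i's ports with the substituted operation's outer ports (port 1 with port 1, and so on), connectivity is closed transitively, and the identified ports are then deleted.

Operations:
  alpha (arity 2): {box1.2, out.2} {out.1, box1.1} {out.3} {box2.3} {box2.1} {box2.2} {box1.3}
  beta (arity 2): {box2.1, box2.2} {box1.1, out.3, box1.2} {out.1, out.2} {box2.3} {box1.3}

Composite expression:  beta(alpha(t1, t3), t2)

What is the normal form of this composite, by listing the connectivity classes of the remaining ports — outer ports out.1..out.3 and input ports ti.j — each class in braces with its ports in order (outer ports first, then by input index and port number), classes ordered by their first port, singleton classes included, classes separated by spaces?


Two ports join when wires chain via beta-identified ports.
alpha over (t1, t3) gives {out.1, t1.1} {out.2, t1.2} {out.3} {t1.3} {t3.1} {t3.2} {t3.3}, out.j being that stage's outer ports
beta over (t1, t3, t2) gives {out.1, out.2} {out.3, t1.1, t1.2} {t1.3} {t2.1, t2.2} {t2.3} {t3.1} {t3.2} {t3.3}, out.j being that stage's outer ports

{out.1, out.2} {out.3, t1.1, t1.2} {t1.3} {t2.1, t2.2} {t2.3} {t3.1} {t3.2} {t3.3}


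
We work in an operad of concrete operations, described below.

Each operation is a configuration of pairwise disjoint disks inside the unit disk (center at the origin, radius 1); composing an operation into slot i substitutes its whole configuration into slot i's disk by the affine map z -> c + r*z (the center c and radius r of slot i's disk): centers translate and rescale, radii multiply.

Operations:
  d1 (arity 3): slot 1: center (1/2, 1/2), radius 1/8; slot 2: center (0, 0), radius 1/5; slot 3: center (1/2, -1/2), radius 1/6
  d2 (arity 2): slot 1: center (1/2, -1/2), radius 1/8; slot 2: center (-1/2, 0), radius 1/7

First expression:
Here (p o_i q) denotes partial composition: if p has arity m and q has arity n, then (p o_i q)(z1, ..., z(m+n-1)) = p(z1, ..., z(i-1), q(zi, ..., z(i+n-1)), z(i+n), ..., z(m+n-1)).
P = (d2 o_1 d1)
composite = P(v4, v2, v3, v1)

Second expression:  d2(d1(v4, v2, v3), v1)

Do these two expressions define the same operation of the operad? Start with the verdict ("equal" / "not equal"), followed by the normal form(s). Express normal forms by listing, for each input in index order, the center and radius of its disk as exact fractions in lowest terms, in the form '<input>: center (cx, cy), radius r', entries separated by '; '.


equal; the common form is v1: center (-1/2, 0), radius 1/7; v2: center (1/2, -1/2), radius 1/40; v3: center (9/16, -9/16), radius 1/48; v4: center (9/16, -7/16), radius 1/64

In normal form, the first expression is v1: center (-1/2, 0), radius 1/7; v2: center (1/2, -1/2), radius 1/40; v3: center (9/16, -9/16), radius 1/48; v4: center (9/16, -7/16), radius 1/64
In normal form, the second expression is v1: center (-1/2, 0), radius 1/7; v2: center (1/2, -1/2), radius 1/40; v3: center (9/16, -9/16), radius 1/48; v4: center (9/16, -7/16), radius 1/64
Same normal form: equal.


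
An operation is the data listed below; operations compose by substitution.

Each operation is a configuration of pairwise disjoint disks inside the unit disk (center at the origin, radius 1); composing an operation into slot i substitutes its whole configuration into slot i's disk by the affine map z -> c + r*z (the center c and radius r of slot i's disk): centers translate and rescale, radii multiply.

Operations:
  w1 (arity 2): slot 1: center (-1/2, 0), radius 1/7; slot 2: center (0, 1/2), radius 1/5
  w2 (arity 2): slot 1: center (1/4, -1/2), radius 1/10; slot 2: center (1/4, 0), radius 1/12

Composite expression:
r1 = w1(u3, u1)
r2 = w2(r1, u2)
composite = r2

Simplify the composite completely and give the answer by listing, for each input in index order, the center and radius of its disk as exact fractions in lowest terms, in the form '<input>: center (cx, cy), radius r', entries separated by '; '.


Affine substitution under w2: radii multiply and u-centers shift.
tracing u3 down its 2-map path: center (1/5, -1/2), radius 1/70
tracing u1 down its 2-map path: center (1/4, -9/20), radius 1/50
tracing u2 down its 1-map path: center (1/4, 0), radius 1/12

u1: center (1/4, -9/20), radius 1/50; u2: center (1/4, 0), radius 1/12; u3: center (1/5, -1/2), radius 1/70


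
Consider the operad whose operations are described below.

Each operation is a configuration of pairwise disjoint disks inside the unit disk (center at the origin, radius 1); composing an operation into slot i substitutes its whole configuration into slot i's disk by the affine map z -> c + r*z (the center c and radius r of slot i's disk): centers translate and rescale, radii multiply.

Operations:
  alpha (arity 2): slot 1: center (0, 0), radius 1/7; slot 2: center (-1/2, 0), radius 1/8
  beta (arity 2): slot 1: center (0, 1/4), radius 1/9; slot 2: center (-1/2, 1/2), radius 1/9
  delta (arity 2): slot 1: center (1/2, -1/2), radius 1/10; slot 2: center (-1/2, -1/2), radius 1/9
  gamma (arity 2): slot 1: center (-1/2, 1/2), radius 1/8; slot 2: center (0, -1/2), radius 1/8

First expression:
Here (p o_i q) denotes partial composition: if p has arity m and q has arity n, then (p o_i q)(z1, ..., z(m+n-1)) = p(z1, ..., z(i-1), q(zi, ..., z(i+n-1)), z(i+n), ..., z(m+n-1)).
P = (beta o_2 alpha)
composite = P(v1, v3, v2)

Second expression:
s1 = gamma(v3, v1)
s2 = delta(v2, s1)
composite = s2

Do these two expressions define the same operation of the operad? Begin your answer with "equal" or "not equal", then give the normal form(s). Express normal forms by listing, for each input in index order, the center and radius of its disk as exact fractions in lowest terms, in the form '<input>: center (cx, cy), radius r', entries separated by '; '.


Reducing the first expression gives v1: center (0, 1/4), radius 1/9; v2: center (-5/9, 1/2), radius 1/72; v3: center (-1/2, 1/2), radius 1/63
Reducing the second expression gives v1: center (-1/2, -5/9), radius 1/72; v2: center (1/2, -1/2), radius 1/10; v3: center (-5/9, -4/9), radius 1/72
Different reductions; not equal.

not equal; first: v1: center (0, 1/4), radius 1/9; v2: center (-5/9, 1/2), radius 1/72; v3: center (-1/2, 1/2), radius 1/63; second: v1: center (-1/2, -5/9), radius 1/72; v2: center (1/2, -1/2), radius 1/10; v3: center (-5/9, -4/9), radius 1/72


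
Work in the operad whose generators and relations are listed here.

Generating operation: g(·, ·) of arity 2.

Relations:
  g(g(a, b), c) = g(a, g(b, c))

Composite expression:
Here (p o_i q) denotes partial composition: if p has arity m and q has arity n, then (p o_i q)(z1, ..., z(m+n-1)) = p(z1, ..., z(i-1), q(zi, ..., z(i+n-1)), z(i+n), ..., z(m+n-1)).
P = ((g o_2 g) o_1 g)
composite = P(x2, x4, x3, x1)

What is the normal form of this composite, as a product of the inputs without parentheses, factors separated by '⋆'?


x2 ⋆ x4 ⋆ x3 ⋆ x1


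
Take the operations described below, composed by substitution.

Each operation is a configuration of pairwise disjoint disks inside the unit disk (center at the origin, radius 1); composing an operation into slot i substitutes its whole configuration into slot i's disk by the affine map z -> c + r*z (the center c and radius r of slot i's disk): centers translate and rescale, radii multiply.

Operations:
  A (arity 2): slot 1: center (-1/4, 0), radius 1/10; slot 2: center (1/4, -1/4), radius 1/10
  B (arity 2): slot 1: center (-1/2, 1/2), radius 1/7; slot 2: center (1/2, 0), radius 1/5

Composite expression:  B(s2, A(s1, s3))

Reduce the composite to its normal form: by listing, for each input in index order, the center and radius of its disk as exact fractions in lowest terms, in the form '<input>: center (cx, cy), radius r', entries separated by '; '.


Nesting under B composes maps z -> c + r*z down each s-path.
s2 passes through 1 substitution, ending at center (-1/2, 1/2), radius 1/7
s1 passes through 2 substitutions, ending at center (9/20, 0), radius 1/50
s3 passes through 2 substitutions, ending at center (11/20, -1/20), radius 1/50

s1: center (9/20, 0), radius 1/50; s2: center (-1/2, 1/2), radius 1/7; s3: center (11/20, -1/20), radius 1/50


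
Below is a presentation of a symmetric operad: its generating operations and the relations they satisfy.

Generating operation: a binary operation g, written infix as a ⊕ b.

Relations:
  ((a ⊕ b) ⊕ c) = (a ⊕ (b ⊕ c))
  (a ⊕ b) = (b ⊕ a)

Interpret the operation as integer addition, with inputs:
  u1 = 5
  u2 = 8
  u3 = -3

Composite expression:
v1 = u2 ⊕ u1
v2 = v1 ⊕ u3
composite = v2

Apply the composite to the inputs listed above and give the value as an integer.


10

(u2 ⊕ u1) = 13
((u2 ⊕ u1) ⊕ u3) = 10


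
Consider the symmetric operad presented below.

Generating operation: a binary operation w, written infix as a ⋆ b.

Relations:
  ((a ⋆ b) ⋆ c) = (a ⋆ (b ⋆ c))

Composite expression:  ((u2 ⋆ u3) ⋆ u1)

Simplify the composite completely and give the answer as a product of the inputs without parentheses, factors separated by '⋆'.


u2 ⋆ u3 ⋆ u1

All parenthesizations of w agree; list the u-inputs left to right.
(u2 ⋆ u3) collapses to u2 ⋆ u3
((u2 ⋆ u3) ⋆ u1) collapses to u2 ⋆ u3 ⋆ u1


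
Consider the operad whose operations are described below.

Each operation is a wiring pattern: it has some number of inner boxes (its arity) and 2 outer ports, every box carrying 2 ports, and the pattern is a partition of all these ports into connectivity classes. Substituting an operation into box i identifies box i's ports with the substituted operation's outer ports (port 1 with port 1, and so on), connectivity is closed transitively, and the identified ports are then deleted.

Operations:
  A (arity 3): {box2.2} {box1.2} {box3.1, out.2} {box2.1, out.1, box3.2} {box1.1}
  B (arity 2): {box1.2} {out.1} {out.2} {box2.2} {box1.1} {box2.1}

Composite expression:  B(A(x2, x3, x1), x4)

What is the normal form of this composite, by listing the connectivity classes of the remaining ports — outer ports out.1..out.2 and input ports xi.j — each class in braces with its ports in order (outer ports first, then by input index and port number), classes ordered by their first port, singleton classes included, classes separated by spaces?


{out.1} {out.2} {x1.1} {x1.2, x3.1} {x2.1} {x2.2} {x3.2} {x4.1} {x4.2}


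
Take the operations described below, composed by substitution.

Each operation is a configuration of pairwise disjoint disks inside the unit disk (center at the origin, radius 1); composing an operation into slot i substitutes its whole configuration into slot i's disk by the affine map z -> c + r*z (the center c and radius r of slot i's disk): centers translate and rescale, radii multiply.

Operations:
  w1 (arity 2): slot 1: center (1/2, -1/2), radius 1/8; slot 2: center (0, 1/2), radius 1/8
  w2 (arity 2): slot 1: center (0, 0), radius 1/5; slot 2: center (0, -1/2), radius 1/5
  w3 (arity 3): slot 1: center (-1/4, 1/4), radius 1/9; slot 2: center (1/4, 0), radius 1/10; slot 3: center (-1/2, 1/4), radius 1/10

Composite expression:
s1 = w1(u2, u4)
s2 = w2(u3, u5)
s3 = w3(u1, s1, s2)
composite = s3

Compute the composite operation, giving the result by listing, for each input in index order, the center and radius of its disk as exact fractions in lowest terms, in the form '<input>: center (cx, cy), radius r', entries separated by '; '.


Only the slot chain above each u matters under w3; compose those maps.
input u1: applying the 1 nested substitution gives center (-1/4, 1/4), radius 1/9
input u2: applying the 2 nested substitutions gives center (3/10, -1/20), radius 1/80
input u4: applying the 2 nested substitutions gives center (1/4, 1/20), radius 1/80
input u3: applying the 2 nested substitutions gives center (-1/2, 1/4), radius 1/50
input u5: applying the 2 nested substitutions gives center (-1/2, 1/5), radius 1/50

u1: center (-1/4, 1/4), radius 1/9; u2: center (3/10, -1/20), radius 1/80; u3: center (-1/2, 1/4), radius 1/50; u4: center (1/4, 1/20), radius 1/80; u5: center (-1/2, 1/5), radius 1/50


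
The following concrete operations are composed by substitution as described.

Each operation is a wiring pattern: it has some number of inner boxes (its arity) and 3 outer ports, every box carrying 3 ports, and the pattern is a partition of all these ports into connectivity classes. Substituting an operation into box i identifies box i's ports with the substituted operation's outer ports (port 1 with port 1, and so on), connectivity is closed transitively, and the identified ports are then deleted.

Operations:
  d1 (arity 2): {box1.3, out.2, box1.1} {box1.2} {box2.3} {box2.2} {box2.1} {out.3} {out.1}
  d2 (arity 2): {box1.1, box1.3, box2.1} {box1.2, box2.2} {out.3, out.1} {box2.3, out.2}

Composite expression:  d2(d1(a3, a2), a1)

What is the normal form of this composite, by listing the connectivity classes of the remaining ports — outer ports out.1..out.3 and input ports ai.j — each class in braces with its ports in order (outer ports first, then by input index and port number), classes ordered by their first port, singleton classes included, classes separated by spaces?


{out.1, out.3} {out.2, a1.3} {a1.1} {a1.2, a3.1, a3.3} {a2.1} {a2.2} {a2.3} {a3.2}

Treat the ports identified at d2 as solder joints: merge, then drop.
the subtree at d1 composes to {out.1} {out.2, a3.1, a3.3} {out.3} {a2.1} {a2.2} {a2.3} {a3.2} on (a3, a2); out.j = own outer ports
the subtree at d2 composes to {out.1, out.3} {out.2, a1.3} {a1.1} {a1.2, a3.1, a3.3} {a2.1} {a2.2} {a2.3} {a3.2} on (a3, a2, a1); out.j = own outer ports


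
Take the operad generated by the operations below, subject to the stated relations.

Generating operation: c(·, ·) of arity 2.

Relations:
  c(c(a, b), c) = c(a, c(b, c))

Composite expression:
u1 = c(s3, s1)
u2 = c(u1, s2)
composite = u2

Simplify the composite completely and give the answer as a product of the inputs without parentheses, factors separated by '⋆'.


s3 ⋆ s1 ⋆ s2

Under associativity of c, the answer is the s's in reading order.
c(s3, s1) collapses to s3 ⋆ s1
c(c(s3, s1), s2) collapses to s3 ⋆ s1 ⋆ s2


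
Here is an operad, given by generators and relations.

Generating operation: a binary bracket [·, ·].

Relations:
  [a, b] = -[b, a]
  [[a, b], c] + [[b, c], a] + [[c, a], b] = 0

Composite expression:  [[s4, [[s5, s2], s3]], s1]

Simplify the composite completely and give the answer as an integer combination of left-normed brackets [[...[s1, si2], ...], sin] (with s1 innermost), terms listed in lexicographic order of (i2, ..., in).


In the tensor algebra, words opening s1 carry the s1-anchored form.
Composite bracket: [[s4, [[s5, s2], s3]], s1]
Applying ab - ba throughout gives 16 signed words (2^4 = 16).
Collect the words opening with s1:
  s1s2s5s3s4 appears with sign -1, giving the term -[[[[s1, s2], s5], s3], s4]
  s1s3s2s5s4 appears with sign +1, giving the term +[[[[s1, s3], s2], s5], s4]
  s1s3s5s2s4 appears with sign -1, giving the term -[[[[s1, s3], s5], s2], s4]
  s1s4s2s5s3 appears with sign +1, giving the term +[[[[s1, s4], s2], s5], s3]
  s1s4s3s2s5 appears with sign -1, giving the term -[[[[s1, s4], s3], s2], s5]
  s1s4s3s5s2 appears with sign +1, giving the term +[[[[s1, s4], s3], s5], s2]
  s1s4s5s2s3 appears with sign -1, giving the term -[[[[s1, s4], s5], s2], s3]
  s1s5s2s3s4 appears with sign +1, giving the term +[[[[s1, s5], s2], s3], s4]

-[[[[s1, s2], s5], s3], s4] + [[[[s1, s3], s2], s5], s4] - [[[[s1, s3], s5], s2], s4] + [[[[s1, s4], s2], s5], s3] - [[[[s1, s4], s3], s2], s5] + [[[[s1, s4], s3], s5], s2] - [[[[s1, s4], s5], s2], s3] + [[[[s1, s5], s2], s3], s4]


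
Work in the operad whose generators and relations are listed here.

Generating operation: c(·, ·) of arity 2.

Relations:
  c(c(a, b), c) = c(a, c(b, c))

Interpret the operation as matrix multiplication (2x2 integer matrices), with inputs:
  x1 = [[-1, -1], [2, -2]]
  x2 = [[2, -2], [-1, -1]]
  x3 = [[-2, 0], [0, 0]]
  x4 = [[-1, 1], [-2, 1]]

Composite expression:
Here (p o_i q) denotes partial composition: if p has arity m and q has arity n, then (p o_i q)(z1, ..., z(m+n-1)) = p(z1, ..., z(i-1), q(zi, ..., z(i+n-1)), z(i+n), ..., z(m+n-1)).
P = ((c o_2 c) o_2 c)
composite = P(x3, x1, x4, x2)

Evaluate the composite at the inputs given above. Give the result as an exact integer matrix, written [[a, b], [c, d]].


c(x1, x4) = [[3, -2], [2, 0]]
c(c(x1, x4), x2) = [[8, -4], [4, -4]]
c(x3, c(c(x1, x4), x2)) = [[-16, 8], [0, 0]]

[[-16, 8], [0, 0]]


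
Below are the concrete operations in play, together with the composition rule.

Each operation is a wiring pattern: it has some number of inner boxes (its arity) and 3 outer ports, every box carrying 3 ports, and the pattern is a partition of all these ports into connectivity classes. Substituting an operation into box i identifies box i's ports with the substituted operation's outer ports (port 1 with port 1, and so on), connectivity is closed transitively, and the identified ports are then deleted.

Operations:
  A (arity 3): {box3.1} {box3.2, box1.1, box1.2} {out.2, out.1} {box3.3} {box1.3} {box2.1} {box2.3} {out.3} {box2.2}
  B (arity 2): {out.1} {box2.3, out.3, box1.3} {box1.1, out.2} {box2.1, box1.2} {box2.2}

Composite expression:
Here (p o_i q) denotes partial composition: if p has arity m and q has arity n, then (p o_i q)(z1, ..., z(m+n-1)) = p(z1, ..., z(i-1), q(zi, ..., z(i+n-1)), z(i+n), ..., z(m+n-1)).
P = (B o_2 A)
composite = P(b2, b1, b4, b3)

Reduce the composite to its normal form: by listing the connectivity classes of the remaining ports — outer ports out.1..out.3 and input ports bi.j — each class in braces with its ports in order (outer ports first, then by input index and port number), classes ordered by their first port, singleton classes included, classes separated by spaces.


{out.1} {out.2, b2.1} {out.3, b2.3} {b1.1, b1.2, b3.2} {b1.3} {b2.2} {b3.1} {b3.3} {b4.1} {b4.2} {b4.3}

Connectivity passes through glued B-boundaries; trace each wire chain.
through A, on inputs (b1, b4, b3): {out.1, out.2} {out.3} {b1.1, b1.2, b3.2} {b1.3} {b3.1} {b3.3} {b4.1} {b4.2} {b4.3} (out.j = stage outer ports)
through B, on inputs (b2, b1, b4, b3): {out.1} {out.2, b2.1} {out.3, b2.3} {b1.1, b1.2, b3.2} {b1.3} {b2.2} {b3.1} {b3.3} {b4.1} {b4.2} {b4.3} (out.j = stage outer ports)


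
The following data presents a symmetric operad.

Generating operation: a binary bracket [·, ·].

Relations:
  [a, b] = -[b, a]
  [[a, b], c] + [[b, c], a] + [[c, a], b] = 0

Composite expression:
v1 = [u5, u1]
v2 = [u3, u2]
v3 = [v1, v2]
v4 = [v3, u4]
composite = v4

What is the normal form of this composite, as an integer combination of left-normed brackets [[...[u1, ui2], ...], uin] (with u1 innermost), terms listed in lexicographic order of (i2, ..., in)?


[[[[u1, u5], u2], u3], u4] - [[[[u1, u5], u3], u2], u4]

Antisymmetry and Jacobi reduce to u1-anchored left-normed brackets.
Composite bracket: [[[u5, u1], [u3, u2]], u4]
Expanding via [a, b] = ab - ba: 16 signed words (2^4 = 16).
Collect the words opening with u1:
  word u1u5u2u3u4 has sign +1, contributing +[[[[u1, u5], u2], u3], u4]
  word u1u5u3u2u4 has sign -1, contributing -[[[[u1, u5], u3], u2], u4]


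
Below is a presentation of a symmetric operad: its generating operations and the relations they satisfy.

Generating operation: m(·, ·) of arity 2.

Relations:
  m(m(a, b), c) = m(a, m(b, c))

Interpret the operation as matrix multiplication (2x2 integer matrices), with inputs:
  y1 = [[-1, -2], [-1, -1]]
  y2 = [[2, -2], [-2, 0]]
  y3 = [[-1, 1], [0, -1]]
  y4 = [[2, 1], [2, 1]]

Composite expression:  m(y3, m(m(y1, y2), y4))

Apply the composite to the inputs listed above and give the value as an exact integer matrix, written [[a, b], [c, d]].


[[-4, -2], [-4, -2]]

m(y1, y2) = [[2, 2], [0, 2]]
m(m(y1, y2), y4) = [[8, 4], [4, 2]]
m(y3, m(m(y1, y2), y4)) = [[-4, -2], [-4, -2]]


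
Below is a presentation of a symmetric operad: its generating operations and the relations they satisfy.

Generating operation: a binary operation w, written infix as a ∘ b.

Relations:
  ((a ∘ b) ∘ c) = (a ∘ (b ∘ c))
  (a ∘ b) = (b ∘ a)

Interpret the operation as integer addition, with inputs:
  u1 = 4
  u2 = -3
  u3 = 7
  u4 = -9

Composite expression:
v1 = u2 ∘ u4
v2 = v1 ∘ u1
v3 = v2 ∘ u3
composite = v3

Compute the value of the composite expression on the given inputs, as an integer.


-1


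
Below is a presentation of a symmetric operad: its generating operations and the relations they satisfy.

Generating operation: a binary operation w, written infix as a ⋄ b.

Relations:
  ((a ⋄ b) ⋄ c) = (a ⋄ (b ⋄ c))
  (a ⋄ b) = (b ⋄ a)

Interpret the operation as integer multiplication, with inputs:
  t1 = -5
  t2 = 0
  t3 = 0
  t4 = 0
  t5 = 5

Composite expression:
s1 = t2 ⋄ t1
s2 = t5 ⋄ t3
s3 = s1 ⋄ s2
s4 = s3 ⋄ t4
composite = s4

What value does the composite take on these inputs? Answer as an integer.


(t2 ⋄ t1) = 0
(t5 ⋄ t3) = 0
((t2 ⋄ t1) ⋄ (t5 ⋄ t3)) = 0
(((t2 ⋄ t1) ⋄ (t5 ⋄ t3)) ⋄ t4) = 0

0


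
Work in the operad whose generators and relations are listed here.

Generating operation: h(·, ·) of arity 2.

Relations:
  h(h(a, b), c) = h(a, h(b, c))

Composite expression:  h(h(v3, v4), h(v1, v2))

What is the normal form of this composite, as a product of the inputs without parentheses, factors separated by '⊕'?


v3 ⊕ v4 ⊕ v1 ⊕ v2

Associativity of h dissolves the nesting; only the v-input order survives.
h(v3, v4) flattens to v3 ⊕ v4
h(v1, v2) flattens to v1 ⊕ v2
h(h(v3, v4), h(v1, v2)) flattens to v3 ⊕ v4 ⊕ v1 ⊕ v2


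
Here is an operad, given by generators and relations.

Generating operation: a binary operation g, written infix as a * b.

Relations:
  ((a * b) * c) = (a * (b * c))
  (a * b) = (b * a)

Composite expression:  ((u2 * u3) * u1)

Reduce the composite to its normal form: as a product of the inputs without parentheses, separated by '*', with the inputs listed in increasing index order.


u1 * u2 * u3

Reordering under g is free, so list the u-inputs canonically.
(u2 * u3) collapses to u2 * u3
((u2 * u3) * u1) collapses to u2 * u3 * u1
reordering the factors by index: u1 * u2 * u3


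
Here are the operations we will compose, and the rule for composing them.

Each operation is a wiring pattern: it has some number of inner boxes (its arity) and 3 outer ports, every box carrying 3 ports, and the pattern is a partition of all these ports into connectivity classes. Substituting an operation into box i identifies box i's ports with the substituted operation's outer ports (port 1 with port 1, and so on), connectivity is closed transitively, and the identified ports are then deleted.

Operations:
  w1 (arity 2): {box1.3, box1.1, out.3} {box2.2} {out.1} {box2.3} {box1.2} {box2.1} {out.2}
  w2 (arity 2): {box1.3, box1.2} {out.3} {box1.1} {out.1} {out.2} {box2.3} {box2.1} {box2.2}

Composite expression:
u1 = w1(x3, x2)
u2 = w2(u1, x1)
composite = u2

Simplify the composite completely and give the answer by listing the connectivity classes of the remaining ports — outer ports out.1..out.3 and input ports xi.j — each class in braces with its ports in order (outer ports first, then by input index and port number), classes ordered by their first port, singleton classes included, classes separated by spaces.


{out.1} {out.2} {out.3} {x1.1} {x1.2} {x1.3} {x2.1} {x2.2} {x2.3} {x3.1, x3.3} {x3.2}

Reachability decides: close wires over w2-identified ports.
w1 over (x3, x2) gives {out.1} {out.2} {out.3, x3.1, x3.3} {x2.1} {x2.2} {x2.3} {x3.2}, out.j being that stage's outer ports
w2 over (x3, x2, x1) gives {out.1} {out.2} {out.3} {x1.1} {x1.2} {x1.3} {x2.1} {x2.2} {x2.3} {x3.1, x3.3} {x3.2}, out.j being that stage's outer ports


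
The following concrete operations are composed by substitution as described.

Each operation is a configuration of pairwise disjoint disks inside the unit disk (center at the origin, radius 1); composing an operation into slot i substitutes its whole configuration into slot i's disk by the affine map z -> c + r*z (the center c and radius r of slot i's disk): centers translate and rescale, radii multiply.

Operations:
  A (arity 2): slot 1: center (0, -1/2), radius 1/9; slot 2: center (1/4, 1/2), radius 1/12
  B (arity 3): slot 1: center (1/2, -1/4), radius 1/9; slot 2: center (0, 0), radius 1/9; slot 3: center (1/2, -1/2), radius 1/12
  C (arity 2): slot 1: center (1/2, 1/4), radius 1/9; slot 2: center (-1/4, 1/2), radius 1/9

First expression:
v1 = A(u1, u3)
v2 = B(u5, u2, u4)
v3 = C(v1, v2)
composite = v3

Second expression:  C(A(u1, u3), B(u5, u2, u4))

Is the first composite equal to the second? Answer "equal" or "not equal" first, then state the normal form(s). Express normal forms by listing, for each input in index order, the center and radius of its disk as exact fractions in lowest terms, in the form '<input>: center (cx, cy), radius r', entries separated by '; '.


equal: each reduces to u1: center (1/2, 7/36), radius 1/81; u2: center (-1/4, 1/2), radius 1/81; u3: center (19/36, 11/36), radius 1/108; u4: center (-7/36, 4/9), radius 1/108; u5: center (-7/36, 17/36), radius 1/81


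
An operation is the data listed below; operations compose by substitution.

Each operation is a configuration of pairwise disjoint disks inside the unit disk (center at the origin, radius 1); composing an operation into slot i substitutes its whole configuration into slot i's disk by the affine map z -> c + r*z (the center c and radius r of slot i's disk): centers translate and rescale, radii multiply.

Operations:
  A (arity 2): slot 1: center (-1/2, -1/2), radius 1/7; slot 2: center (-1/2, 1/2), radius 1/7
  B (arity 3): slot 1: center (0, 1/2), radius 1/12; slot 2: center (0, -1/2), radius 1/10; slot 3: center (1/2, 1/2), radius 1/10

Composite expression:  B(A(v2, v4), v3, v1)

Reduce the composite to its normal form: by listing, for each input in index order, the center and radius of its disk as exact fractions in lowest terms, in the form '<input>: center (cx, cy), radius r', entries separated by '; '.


v1: center (1/2, 1/2), radius 1/10; v2: center (-1/24, 11/24), radius 1/84; v3: center (0, -1/2), radius 1/10; v4: center (-1/24, 13/24), radius 1/84

Only the slot chain above each v matters under B; compose those maps.
v2: after 2 affine steps, its disk has center (-1/24, 11/24), radius 1/84
v4: after 2 affine steps, its disk has center (-1/24, 13/24), radius 1/84
v3: after 1 affine step, its disk has center (0, -1/2), radius 1/10
v1: after 1 affine step, its disk has center (1/2, 1/2), radius 1/10


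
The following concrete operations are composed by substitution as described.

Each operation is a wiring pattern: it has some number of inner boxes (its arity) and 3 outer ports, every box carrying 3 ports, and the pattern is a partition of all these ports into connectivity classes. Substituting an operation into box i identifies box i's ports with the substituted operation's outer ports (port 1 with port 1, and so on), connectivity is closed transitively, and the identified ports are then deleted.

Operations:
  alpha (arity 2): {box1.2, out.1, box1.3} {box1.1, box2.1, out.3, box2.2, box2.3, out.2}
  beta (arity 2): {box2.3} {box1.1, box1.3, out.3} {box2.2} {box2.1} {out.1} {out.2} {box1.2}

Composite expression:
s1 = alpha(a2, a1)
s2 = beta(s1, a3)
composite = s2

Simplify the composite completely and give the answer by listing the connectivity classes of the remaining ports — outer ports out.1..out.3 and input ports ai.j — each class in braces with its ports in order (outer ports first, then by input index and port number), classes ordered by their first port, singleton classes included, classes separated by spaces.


{out.1} {out.2} {out.3, a1.1, a1.2, a1.3, a2.1, a2.2, a2.3} {a3.1} {a3.2} {a3.3}

Two ports join when wires chain via beta-identified ports.
stage alpha: inputs (a2, a1), connectivity {out.1, a2.2, a2.3} {out.2, out.3, a1.1, a1.2, a1.3, a2.1}, out.j its boundary
stage beta: inputs (a2, a1, a3), connectivity {out.1} {out.2} {out.3, a1.1, a1.2, a1.3, a2.1, a2.2, a2.3} {a3.1} {a3.2} {a3.3}, out.j its boundary


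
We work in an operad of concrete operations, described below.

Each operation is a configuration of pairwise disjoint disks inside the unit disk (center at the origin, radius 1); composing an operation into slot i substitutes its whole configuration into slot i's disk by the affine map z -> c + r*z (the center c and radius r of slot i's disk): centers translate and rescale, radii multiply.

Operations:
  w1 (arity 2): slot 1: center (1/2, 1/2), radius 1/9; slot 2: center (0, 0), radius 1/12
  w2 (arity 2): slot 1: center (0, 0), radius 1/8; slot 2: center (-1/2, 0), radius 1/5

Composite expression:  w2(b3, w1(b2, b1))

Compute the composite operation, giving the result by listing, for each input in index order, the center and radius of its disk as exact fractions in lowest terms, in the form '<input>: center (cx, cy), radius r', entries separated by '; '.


b1: center (-1/2, 0), radius 1/60; b2: center (-2/5, 1/10), radius 1/45; b3: center (0, 0), radius 1/8


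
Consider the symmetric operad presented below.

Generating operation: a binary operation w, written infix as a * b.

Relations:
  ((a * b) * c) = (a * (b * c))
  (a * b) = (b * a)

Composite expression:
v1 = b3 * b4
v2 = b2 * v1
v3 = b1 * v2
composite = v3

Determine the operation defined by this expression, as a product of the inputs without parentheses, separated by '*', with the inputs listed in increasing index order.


b1 * b2 * b3 * b4

Key point: w commutes, so take the b-inputs in any fixed order.
(b3 * b4) linearizes to b3 * b4
(b2 * (b3 * b4)) linearizes to b2 * b3 * b4
(b1 * (b2 * (b3 * b4))) linearizes to b1 * b2 * b3 * b4
putting the inputs in ascending order: b1 * b2 * b3 * b4


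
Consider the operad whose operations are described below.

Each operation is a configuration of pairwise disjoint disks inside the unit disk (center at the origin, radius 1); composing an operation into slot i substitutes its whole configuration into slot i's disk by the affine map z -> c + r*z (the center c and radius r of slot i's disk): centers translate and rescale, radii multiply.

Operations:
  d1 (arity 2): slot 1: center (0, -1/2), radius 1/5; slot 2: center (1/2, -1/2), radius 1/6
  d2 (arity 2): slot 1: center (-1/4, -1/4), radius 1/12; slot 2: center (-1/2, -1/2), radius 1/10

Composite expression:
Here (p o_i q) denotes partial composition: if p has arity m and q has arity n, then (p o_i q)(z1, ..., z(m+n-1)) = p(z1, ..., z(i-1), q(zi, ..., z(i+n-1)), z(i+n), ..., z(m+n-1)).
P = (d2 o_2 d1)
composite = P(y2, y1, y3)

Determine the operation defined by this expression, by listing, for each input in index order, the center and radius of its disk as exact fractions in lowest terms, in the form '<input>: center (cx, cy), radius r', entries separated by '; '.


y1: center (-1/2, -11/20), radius 1/50; y2: center (-1/4, -1/4), radius 1/12; y3: center (-9/20, -11/20), radius 1/60

Affine substitution under d2: radii multiply and y-centers shift.
tracing y2 down its 1-map path: center (-1/4, -1/4), radius 1/12
tracing y1 down its 2-map path: center (-1/2, -11/20), radius 1/50
tracing y3 down its 2-map path: center (-9/20, -11/20), radius 1/60


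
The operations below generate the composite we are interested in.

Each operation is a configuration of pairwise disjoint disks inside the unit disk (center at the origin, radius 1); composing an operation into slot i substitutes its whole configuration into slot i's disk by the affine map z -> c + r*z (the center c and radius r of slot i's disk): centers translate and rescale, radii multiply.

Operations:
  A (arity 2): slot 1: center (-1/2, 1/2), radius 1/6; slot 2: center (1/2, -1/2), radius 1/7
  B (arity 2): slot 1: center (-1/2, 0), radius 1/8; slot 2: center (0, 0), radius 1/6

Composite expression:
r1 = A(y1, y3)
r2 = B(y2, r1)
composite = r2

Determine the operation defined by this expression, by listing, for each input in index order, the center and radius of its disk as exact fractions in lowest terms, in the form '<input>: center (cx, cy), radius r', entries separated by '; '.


Each y-disk chains the slot maps above it in B; radii multiply.
tracing y2 down its 1-map path: center (-1/2, 0), radius 1/8
tracing y1 down its 2-map path: center (-1/12, 1/12), radius 1/36
tracing y3 down its 2-map path: center (1/12, -1/12), radius 1/42

y1: center (-1/12, 1/12), radius 1/36; y2: center (-1/2, 0), radius 1/8; y3: center (1/12, -1/12), radius 1/42
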